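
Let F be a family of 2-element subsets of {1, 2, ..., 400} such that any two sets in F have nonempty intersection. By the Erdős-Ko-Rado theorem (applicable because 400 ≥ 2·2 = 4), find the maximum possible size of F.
max |F| = C(399, 1) = 399

Erdős-Ko-Rado (1961): when n ≥ 2k, max |F| = C(n−1, k−1). The bound is attained by the star {A : i ∈ A} for any fixed i ∈ [n]. Here C(400−1, 2−1) = C(399, 1) = 399.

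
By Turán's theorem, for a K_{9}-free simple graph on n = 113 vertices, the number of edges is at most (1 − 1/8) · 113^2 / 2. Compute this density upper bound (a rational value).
Turán density bound = (7/8) · 113^2/2 = 89383/16 ≈ 5586.4375

Turán's theorem: ex(n, K_{r+1}) is achieved by the complete r-partite Turán graph T(n, r) with parts as balanced as possible, and is at most (1 − 1/r) · n^2/2. For r = 8, n = 113: the density bound is (7/8) · 12769/2 = 89383/16 ≈ 5586.4375. The integer-valued extremum is e(T(113, 8)) = 5586, which is strictly less than the density bound 89383/16 since 8 ∤ 113 (the parts of T(113, 8) cannot all be equal).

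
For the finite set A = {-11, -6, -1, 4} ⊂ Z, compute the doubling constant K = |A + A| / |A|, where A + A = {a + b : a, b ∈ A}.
K = |A + A| / |A| = 7/4

Enumerate A + A = {a + b : a, b ∈ A}. With |A| = 4, there are |A|^2 = 16 ordered sum pairs; collecting distinct values, A + A = {-22, -17, -12, -7, -2, 3, 8}, so |A + A| = 7. Thus K = 7/4. Here |A + A| = 2|A| − 1 = 7, the minimum possible — so K = 7/4 is minimal, which holds iff A is an arithmetic progression.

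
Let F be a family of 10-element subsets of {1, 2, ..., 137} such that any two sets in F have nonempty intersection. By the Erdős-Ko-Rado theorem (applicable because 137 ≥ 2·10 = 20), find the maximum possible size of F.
max |F| = C(136, 9) = 33469894423680

Erdős-Ko-Rado (1961): when n ≥ 2k, max |F| = C(n−1, k−1). The bound is attained by the star {A : i ∈ A} for any fixed i ∈ [n]. Here C(137−1, 10−1) = C(136, 9) = 33469894423680.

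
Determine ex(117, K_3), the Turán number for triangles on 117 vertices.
ex(117, K_3) = ⌊117^2/4⌋ = 3422

Mantel (1907): a triangle-free graph on n vertices has at most ⌊n^2/4⌋ edges, with equality for the complete bipartite graph K_{⌊n/2⌋, ⌈n/2⌉}. For n = 117: ⌊117^2/4⌋ = ⌊13689/4⌋ = 3422. The extremal graph is K_{58, 59}, which has 58·59 = 3422 edges.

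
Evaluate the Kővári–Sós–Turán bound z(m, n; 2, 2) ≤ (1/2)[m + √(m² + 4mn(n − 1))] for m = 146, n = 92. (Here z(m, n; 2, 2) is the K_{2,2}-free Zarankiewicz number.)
z(146, 92; 2, 2) ≤ (1/2)[146 + √(146² + 4·146·92·91)] = (1/2)[146 + √4910564] = 1180.9896

Kővári–Sós–Turán: let r_1, ..., r_146 be the row sums and z = Σ r_i the total number of 1s. Each pair of columns can share at most one row with both entries 1 (else a 2×2 all-ones block appears), so Σ_i C(r_i, 2) ≤ C(92, 2) = 4186. By convexity Σ_i C(r_i, 2) ≥ 146·C(z/146, 2) = z(z − 146)/(2·146), giving z² − 146z − 146·92·91 ≤ 0 and hence z ≤ (1/2)[146 + √(21316 + 4·1222312)] = (1/2)[146 + √4910564] ≈ (1/2)(146 + 2215.9792) = 1180.9896.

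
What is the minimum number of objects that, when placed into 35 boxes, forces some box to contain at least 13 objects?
n = (13 − 1)·35 + 1 = 421

By the generalised pigeonhole principle, to guarantee some box contains ≥ r objects we need more than (r − 1) · k objects total. Threshold: n = (r − 1) · k + 1. With r = 13 and k = 35: n = 12 · 35 + 1 = 420 + 1 = 421. For n = 420 = 12 · 35, we can put exactly 12 objects in every box, avoiding 13 in any single one — so 421 is tight.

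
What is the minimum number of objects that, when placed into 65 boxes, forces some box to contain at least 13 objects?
n = (13 − 1)·65 + 1 = 781

By the generalised pigeonhole principle, to guarantee some box contains ≥ r objects we need more than (r − 1) · k objects total. Threshold: n = (r − 1) · k + 1. With r = 13 and k = 65: n = 12 · 65 + 1 = 780 + 1 = 781. For n = 780 = 12 · 65, we can put exactly 12 objects in every box, avoiding 13 in any single one — so 781 is tight.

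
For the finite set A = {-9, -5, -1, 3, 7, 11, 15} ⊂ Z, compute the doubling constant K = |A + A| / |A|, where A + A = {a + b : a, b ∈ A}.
K = |A + A| / |A| = 13/7

Enumerate A + A = {a + b : a, b ∈ A}. With |A| = 7, there are |A|^2 = 49 ordered sum pairs; collecting distinct values, A + A = {-18, -14, -10, -6, -2, 2, 6, 10, 14, 18, 22, 26, 30}, so |A + A| = 13. Thus K = 13/7. Here |A + A| = 2|A| − 1 = 13, the minimum possible — so K = 13/7 is minimal, which holds iff A is an arithmetic progression.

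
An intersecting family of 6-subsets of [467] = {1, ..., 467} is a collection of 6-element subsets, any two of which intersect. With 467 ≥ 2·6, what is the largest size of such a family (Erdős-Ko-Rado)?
max |F| = C(466, 5) = 179224992408

Erdős-Ko-Rado (1961): when n ≥ 2k, max |F| = C(n−1, k−1). The bound is attained by the star {A : i ∈ A} for any fixed i ∈ [n]. Here C(467−1, 6−1) = C(466, 5) = 179224992408.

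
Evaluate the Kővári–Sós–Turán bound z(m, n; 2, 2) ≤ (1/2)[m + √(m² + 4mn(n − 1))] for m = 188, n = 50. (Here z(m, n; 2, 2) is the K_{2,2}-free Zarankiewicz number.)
z(188, 50; 2, 2) ≤ (1/2)[188 + √(188² + 4·188·50·49)] = (1/2)[188 + √1877744] = 779.154

Kővári–Sós–Turán: let r_1, ..., r_188 be the row sums and z = Σ r_i the total number of 1s. Each pair of columns can share at most one row with both entries 1 (else a 2×2 all-ones block appears), so Σ_i C(r_i, 2) ≤ C(50, 2) = 1225. By convexity Σ_i C(r_i, 2) ≥ 188·C(z/188, 2) = z(z − 188)/(2·188), giving z² − 188z − 188·50·49 ≤ 0 and hence z ≤ (1/2)[188 + √(35344 + 4·460600)] = (1/2)[188 + √1877744] ≈ (1/2)(188 + 1370.308) = 779.154.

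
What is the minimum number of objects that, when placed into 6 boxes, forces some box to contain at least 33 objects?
n = (33 − 1)·6 + 1 = 193

By the generalised pigeonhole principle, to guarantee some box contains ≥ r objects we need more than (r − 1) · k objects total. Threshold: n = (r − 1) · k + 1. With r = 33 and k = 6: n = 32 · 6 + 1 = 192 + 1 = 193. For n = 192 = 32 · 6, we can put exactly 32 objects in every box, avoiding 33 in any single one — so 193 is tight.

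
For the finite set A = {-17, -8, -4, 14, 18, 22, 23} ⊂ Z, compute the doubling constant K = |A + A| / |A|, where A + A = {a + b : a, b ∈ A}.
K = |A + A| / |A| = 24/7

Enumerate A + A = {a + b : a, b ∈ A}. With |A| = 7, there are |A|^2 = 49 ordered sum pairs; collecting distinct values, A + A = {-34, -25, -21, -16, -12, -8, -3, 1, 5, 6, 10, 14, 15, 18, 19, 28, 32, 36, 37, 40, 41, 44, 45, 46}, so |A + A| = 24. Thus K = 24/7. For comparison, the minimum possible |A + A| over all 7-element sets is 2·7 − 1 = 13 (so min K = 13/7), attained only by arithmetic progressions.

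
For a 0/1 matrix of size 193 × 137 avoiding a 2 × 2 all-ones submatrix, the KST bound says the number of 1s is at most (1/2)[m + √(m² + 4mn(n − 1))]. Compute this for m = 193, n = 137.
z(193, 137; 2, 2) ≤ (1/2)[193 + √(193² + 4·193·137·136)] = (1/2)[193 + √14421153] = 1995.2597

Kővári–Sós–Turán: let r_1, ..., r_193 be the row sums and z = Σ r_i the total number of 1s. Each pair of columns can share at most one row with both entries 1 (else a 2×2 all-ones block appears), so Σ_i C(r_i, 2) ≤ C(137, 2) = 9316. By convexity Σ_i C(r_i, 2) ≥ 193·C(z/193, 2) = z(z − 193)/(2·193), giving z² − 193z − 193·137·136 ≤ 0 and hence z ≤ (1/2)[193 + √(37249 + 4·3595976)] = (1/2)[193 + √14421153] ≈ (1/2)(193 + 3797.5193) = 1995.2597.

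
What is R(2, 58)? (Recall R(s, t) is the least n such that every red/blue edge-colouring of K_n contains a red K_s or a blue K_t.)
R(2, 58) = 58

R(2, k) = k for all k ≥ 2: in a 2-colouring of K_k, either some edge is red (a red K_2) or all edges are blue (a blue K_k). And K_{57} coloured all-blue has no blue K_58, so R(2, 58) > 57. Hence R(2, 58) = 58.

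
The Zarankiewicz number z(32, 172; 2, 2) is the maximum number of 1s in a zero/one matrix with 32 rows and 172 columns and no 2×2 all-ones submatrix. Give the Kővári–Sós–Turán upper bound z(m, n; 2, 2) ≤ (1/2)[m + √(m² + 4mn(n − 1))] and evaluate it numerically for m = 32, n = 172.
z(32, 172; 2, 2) ≤ (1/2)[32 + √(32² + 4·32·172·171)] = (1/2)[32 + √3765760] = 986.2783

Kővári–Sós–Turán: let r_1, ..., r_32 be the row sums and z = Σ r_i the total number of 1s. Each pair of columns can share at most one row with both entries 1 (else a 2×2 all-ones block appears), so Σ_i C(r_i, 2) ≤ C(172, 2) = 14706. By convexity Σ_i C(r_i, 2) ≥ 32·C(z/32, 2) = z(z − 32)/(2·32), giving z² − 32z − 32·172·171 ≤ 0 and hence z ≤ (1/2)[32 + √(1024 + 4·941184)] = (1/2)[32 + √3765760] ≈ (1/2)(32 + 1940.5566) = 986.2783.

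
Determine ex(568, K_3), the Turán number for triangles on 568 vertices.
ex(568, K_3) = ⌊568^2/4⌋ = 80656

Mantel (1907): a triangle-free graph on n vertices has at most ⌊n^2/4⌋ edges, with equality for the complete bipartite graph K_{⌊n/2⌋, ⌈n/2⌉}. For n = 568: ⌊568^2/4⌋ = ⌊322624/4⌋ = 80656. The extremal graph is K_{284, 284}, which has 284·284 = 80656 edges.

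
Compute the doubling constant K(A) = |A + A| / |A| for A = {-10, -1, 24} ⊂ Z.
K = |A + A| / |A| = 6/3 = 2

Enumerate A + A = {a + b : a, b ∈ A}. With |A| = 3, there are |A|^2 = 9 ordered sum pairs; collecting distinct values, A + A = {-20, -11, -2, 14, 23, 48}, so |A + A| = 6. Thus K = 6/3 = 2. For comparison, the minimum possible |A + A| over all 3-element sets is 2·3 − 1 = 5 (so min K = 5/3), attained only by arithmetic progressions.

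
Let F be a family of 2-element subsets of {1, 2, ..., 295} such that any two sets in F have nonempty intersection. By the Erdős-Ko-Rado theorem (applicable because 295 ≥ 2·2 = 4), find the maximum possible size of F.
max |F| = C(294, 1) = 294

Erdős-Ko-Rado (1961): when n ≥ 2k, max |F| = C(n−1, k−1). The bound is attained by the star {A : i ∈ A} for any fixed i ∈ [n]. Here C(295−1, 2−1) = C(294, 1) = 294.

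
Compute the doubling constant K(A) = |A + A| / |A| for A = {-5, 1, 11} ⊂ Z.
K = |A + A| / |A| = 6/3 = 2

Enumerate A + A = {a + b : a, b ∈ A}. With |A| = 3, there are |A|^2 = 9 ordered sum pairs; collecting distinct values, A + A = {-10, -4, 2, 6, 12, 22}, so |A + A| = 6. Thus K = 6/3 = 2. For comparison, the minimum possible |A + A| over all 3-element sets is 2·3 − 1 = 5 (so min K = 5/3), attained only by arithmetic progressions.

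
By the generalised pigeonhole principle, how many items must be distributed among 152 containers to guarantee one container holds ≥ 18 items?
n = (18 − 1)·152 + 1 = 2585

By the generalised pigeonhole principle, to guarantee some box contains ≥ r objects we need more than (r − 1) · k objects total. Threshold: n = (r − 1) · k + 1. With r = 18 and k = 152: n = 17 · 152 + 1 = 2584 + 1 = 2585. For n = 2584 = 17 · 152, we can put exactly 17 objects in every box, avoiding 18 in any single one — so 2585 is tight.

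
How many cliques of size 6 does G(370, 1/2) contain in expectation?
E[# K_6] = C(370, 6) · (1/2)^C(6, 2) = 3421239098460 / 2^15 = 855309774615/8192 ≈ 104407931.471558

For each 6-subset S of vertices (there are C(370, 6) = 3421239098460 such S), let X_S = 1 if S induces a K_6 (all C(6, 2) = 15 edges present). Then P(X_S = 1) = (1/2)^15 = 1/32768. By linearity of expectation, E[# K_6] = C(370, 6) · (1/2)^15 = 3421239098460 / 32768 = 855309774615/8192 ≈ 104407931.471558.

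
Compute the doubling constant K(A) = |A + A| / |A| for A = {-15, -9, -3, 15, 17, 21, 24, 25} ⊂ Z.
K = |A + A| / |A| = 32/8 = 4

Enumerate A + A = {a + b : a, b ∈ A}. With |A| = 8, there are |A|^2 = 64 ordered sum pairs; collecting distinct values, A + A = {-30, -24, -18, -12, -6, 0, 2, 6, 8, 9, 10, 12, 14, 15, 16, 18, 21, 22, 30, 32, 34, 36, 38, 39, 40, 41, 42, 45, 46, 48, 49, 50}, so |A + A| = 32. Thus K = 32/8 = 4. For comparison, the minimum possible |A + A| over all 8-element sets is 2·8 − 1 = 15 (so min K = 15/8), attained only by arithmetic progressions.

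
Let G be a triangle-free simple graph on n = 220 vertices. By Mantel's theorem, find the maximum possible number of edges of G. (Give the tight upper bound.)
ex(220, K_3) = ⌊220^2/4⌋ = 12100

Mantel (1907): a triangle-free graph on n vertices has at most ⌊n^2/4⌋ edges, with equality for the complete bipartite graph K_{⌊n/2⌋, ⌈n/2⌉}. For n = 220: ⌊220^2/4⌋ = ⌊48400/4⌋ = 12100. The extremal graph is K_{110, 110}, which has 110·110 = 12100 edges.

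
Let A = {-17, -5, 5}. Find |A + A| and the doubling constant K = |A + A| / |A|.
K = |A + A| / |A| = 6/3 = 2

Enumerate A + A = {a + b : a, b ∈ A}. With |A| = 3, there are |A|^2 = 9 ordered sum pairs; collecting distinct values, A + A = {-34, -22, -12, -10, 0, 10}, so |A + A| = 6. Thus K = 6/3 = 2. For comparison, the minimum possible |A + A| over all 3-element sets is 2·3 − 1 = 5 (so min K = 5/3), attained only by arithmetic progressions.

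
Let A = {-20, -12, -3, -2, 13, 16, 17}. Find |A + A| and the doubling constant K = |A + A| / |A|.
K = |A + A| / |A| = 26/7

Enumerate A + A = {a + b : a, b ∈ A}. With |A| = 7, there are |A|^2 = 49 ordered sum pairs; collecting distinct values, A + A = {-40, -32, -24, -23, -22, -15, -14, -7, -6, -5, -4, -3, 1, 4, 5, 10, 11, 13, 14, 15, 26, 29, 30, 32, 33, 34}, so |A + A| = 26. Thus K = 26/7. For comparison, the minimum possible |A + A| over all 7-element sets is 2·7 − 1 = 13 (so min K = 13/7), attained only by arithmetic progressions.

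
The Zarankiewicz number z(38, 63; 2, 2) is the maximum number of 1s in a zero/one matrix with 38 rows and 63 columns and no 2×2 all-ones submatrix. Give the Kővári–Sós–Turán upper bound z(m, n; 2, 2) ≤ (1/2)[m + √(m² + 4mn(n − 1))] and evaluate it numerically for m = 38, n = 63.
z(38, 63; 2, 2) ≤ (1/2)[38 + √(38² + 4·38·63·62)] = (1/2)[38 + √595156] = 404.7318

Kővári–Sós–Turán: let r_1, ..., r_38 be the row sums and z = Σ r_i the total number of 1s. Each pair of columns can share at most one row with both entries 1 (else a 2×2 all-ones block appears), so Σ_i C(r_i, 2) ≤ C(63, 2) = 1953. By convexity Σ_i C(r_i, 2) ≥ 38·C(z/38, 2) = z(z − 38)/(2·38), giving z² − 38z − 38·63·62 ≤ 0 and hence z ≤ (1/2)[38 + √(1444 + 4·148428)] = (1/2)[38 + √595156] ≈ (1/2)(38 + 771.4635) = 404.7318.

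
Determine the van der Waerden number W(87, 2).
W(87, 2) = 87 + 1 = 88

A 2-term AP is any pair of integers, so a monochromatic 2-AP exists iff some colour is used at least twice. With 87 colours, the colouring i ↦ i on {1, ..., 87} uses each colour once, avoiding any monochromatic pair, so W(87, 2) > 87. For {1, ..., 88}, pigeonhole forces two integers of the same colour, which form a monochromatic 2-AP. Hence W(87, 2) = 88.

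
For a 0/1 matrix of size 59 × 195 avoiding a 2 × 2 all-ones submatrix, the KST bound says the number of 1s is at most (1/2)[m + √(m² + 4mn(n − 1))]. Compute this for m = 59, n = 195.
z(59, 195; 2, 2) ≤ (1/2)[59 + √(59² + 4·59·195·194)] = (1/2)[59 + √8931361] = 1523.7691

Kővári–Sós–Turán: let r_1, ..., r_59 be the row sums and z = Σ r_i the total number of 1s. Each pair of columns can share at most one row with both entries 1 (else a 2×2 all-ones block appears), so Σ_i C(r_i, 2) ≤ C(195, 2) = 18915. By convexity Σ_i C(r_i, 2) ≥ 59·C(z/59, 2) = z(z − 59)/(2·59), giving z² − 59z − 59·195·194 ≤ 0 and hence z ≤ (1/2)[59 + √(3481 + 4·2231970)] = (1/2)[59 + √8931361] ≈ (1/2)(59 + 2988.5383) = 1523.7691.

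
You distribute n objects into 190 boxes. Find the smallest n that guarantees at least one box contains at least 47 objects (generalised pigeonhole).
n = (47 − 1)·190 + 1 = 8741

By the generalised pigeonhole principle, to guarantee some box contains ≥ r objects we need more than (r − 1) · k objects total. Threshold: n = (r − 1) · k + 1. With r = 47 and k = 190: n = 46 · 190 + 1 = 8740 + 1 = 8741. For n = 8740 = 46 · 190, we can put exactly 46 objects in every box, avoiding 47 in any single one — so 8741 is tight.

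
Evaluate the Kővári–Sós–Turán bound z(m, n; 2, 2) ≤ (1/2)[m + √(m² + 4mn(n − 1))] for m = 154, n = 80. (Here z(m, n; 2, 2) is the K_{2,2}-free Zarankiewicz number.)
z(154, 80; 2, 2) ≤ (1/2)[154 + √(154² + 4·154·80·79)] = (1/2)[154 + √3916836] = 1066.5499

Kővári–Sós–Turán: let r_1, ..., r_154 be the row sums and z = Σ r_i the total number of 1s. Each pair of columns can share at most one row with both entries 1 (else a 2×2 all-ones block appears), so Σ_i C(r_i, 2) ≤ C(80, 2) = 3160. By convexity Σ_i C(r_i, 2) ≥ 154·C(z/154, 2) = z(z − 154)/(2·154), giving z² − 154z − 154·80·79 ≤ 0 and hence z ≤ (1/2)[154 + √(23716 + 4·973280)] = (1/2)[154 + √3916836] ≈ (1/2)(154 + 1979.0998) = 1066.5499.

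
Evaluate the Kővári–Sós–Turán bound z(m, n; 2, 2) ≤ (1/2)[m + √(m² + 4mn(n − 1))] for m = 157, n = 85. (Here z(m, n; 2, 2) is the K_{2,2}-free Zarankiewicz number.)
z(157, 85; 2, 2) ≤ (1/2)[157 + √(157² + 4·157·85·84)] = (1/2)[157 + √4508569] = 1140.1696

Kővári–Sós–Turán: let r_1, ..., r_157 be the row sums and z = Σ r_i the total number of 1s. Each pair of columns can share at most one row with both entries 1 (else a 2×2 all-ones block appears), so Σ_i C(r_i, 2) ≤ C(85, 2) = 3570. By convexity Σ_i C(r_i, 2) ≥ 157·C(z/157, 2) = z(z − 157)/(2·157), giving z² − 157z − 157·85·84 ≤ 0 and hence z ≤ (1/2)[157 + √(24649 + 4·1120980)] = (1/2)[157 + √4508569] ≈ (1/2)(157 + 2123.3391) = 1140.1696.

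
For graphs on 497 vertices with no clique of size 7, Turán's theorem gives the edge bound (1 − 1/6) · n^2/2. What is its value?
Turán density bound = (5/6) · 497^2/2 = 1235045/12 ≈ 102920.4167

Turán's theorem: ex(n, K_{r+1}) is achieved by the complete r-partite Turán graph T(n, r) with parts as balanced as possible, and is at most (1 − 1/r) · n^2/2. For r = 6, n = 497: the density bound is (5/6) · 247009/2 = 1235045/12 ≈ 102920.4167. The integer-valued extremum is e(T(497, 6)) = 102920, which is strictly less than the density bound 1235045/12 since 6 ∤ 497 (the parts of T(497, 6) cannot all be equal).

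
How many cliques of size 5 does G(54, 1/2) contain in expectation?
E[# K_5] = C(54, 5) · (1/2)^C(5, 2) = 3162510 / 2^10 = 1581255/512 ≈ 3088.388672

For each 5-subset S of vertices (there are C(54, 5) = 3162510 such S), let X_S = 1 if S induces a K_5 (all C(5, 2) = 10 edges present). Then P(X_S = 1) = (1/2)^10 = 1/1024. By linearity of expectation, E[# K_5] = C(54, 5) · (1/2)^10 = 3162510 / 1024 = 1581255/512 ≈ 3088.388672.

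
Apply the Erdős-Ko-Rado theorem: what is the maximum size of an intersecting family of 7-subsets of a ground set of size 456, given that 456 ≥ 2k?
max |F| = C(455, 6) = 11922310975575

Erdős-Ko-Rado (1961): when n ≥ 2k, max |F| = C(n−1, k−1). The bound is attained by the star {A : i ∈ A} for any fixed i ∈ [n]. Here C(456−1, 7−1) = C(455, 6) = 11922310975575.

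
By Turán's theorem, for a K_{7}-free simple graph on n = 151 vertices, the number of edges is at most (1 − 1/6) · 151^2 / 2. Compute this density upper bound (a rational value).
Turán density bound = (5/6) · 151^2/2 = 114005/12 ≈ 9500.4167

Turán's theorem: ex(n, K_{r+1}) is achieved by the complete r-partite Turán graph T(n, r) with parts as balanced as possible, and is at most (1 − 1/r) · n^2/2. For r = 6, n = 151: the density bound is (5/6) · 22801/2 = 114005/12 ≈ 9500.4167. The integer-valued extremum is e(T(151, 6)) = 9500, which is strictly less than the density bound 114005/12 since 6 ∤ 151 (the parts of T(151, 6) cannot all be equal).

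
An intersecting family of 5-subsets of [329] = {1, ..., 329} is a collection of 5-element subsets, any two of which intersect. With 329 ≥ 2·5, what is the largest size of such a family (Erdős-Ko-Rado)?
max |F| = C(328, 4) = 473490550

The Erdős-Ko-Rado theorem states: for n ≥ 2k, an intersecting family of k-subsets of an n-element set has size at most C(n − 1, k − 1), with equality for 'star' families {A ⊆ [n] : |A| = k, i ∈ A} (fix an element i). For n = 329, k = 5: C(328, 4) = 473490550.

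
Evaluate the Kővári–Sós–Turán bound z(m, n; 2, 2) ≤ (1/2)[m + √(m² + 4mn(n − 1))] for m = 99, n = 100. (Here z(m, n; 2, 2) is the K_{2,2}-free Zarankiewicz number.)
z(99, 100; 2, 2) ≤ (1/2)[99 + √(99² + 4·99·100·99)] = (1/2)[99 + √3930201] = 1040.7367

Kővári–Sós–Turán: let r_1, ..., r_99 be the row sums and z = Σ r_i the total number of 1s. Each pair of columns can share at most one row with both entries 1 (else a 2×2 all-ones block appears), so Σ_i C(r_i, 2) ≤ C(100, 2) = 4950. By convexity Σ_i C(r_i, 2) ≥ 99·C(z/99, 2) = z(z − 99)/(2·99), giving z² − 99z − 99·100·99 ≤ 0 and hence z ≤ (1/2)[99 + √(9801 + 4·980100)] = (1/2)[99 + √3930201] ≈ (1/2)(99 + 1982.4735) = 1040.7367.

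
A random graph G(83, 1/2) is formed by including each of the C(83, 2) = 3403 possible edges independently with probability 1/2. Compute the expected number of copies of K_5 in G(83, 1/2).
E[# K_5] = C(83, 5) · (1/2)^C(5, 2) = 29034396 / 2^10 = 7258599/256 ≈ 28353.902344

For each 5-subset S of vertices (there are C(83, 5) = 29034396 such S), let X_S = 1 if S induces a K_5 (all C(5, 2) = 10 edges present). Then P(X_S = 1) = (1/2)^10 = 1/1024. By linearity of expectation, E[# K_5] = C(83, 5) · (1/2)^10 = 29034396 / 1024 = 7258599/256 ≈ 28353.902344.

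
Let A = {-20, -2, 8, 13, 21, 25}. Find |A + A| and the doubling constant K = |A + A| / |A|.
K = |A + A| / |A| = 21/6 = 7/2

Enumerate A + A = {a + b : a, b ∈ A}. With |A| = 6, there are |A|^2 = 36 ordered sum pairs; collecting distinct values, A + A = {-40, -22, -12, -7, -4, 1, 5, 6, 11, 16, 19, 21, 23, 26, 29, 33, 34, 38, 42, 46, 50}, so |A + A| = 21. Thus K = 21/6 = 7/2. For comparison, the minimum possible |A + A| over all 6-element sets is 2·6 − 1 = 11 (so min K = 11/6), attained only by arithmetic progressions.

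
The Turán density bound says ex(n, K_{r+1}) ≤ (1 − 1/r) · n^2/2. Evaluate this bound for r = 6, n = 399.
Turán density bound = (5/6) · 399^2/2 = 265335/4 ≈ 66333.75

Turán's theorem: ex(n, K_{r+1}) is achieved by the complete r-partite Turán graph T(n, r) with parts as balanced as possible, and is at most (1 − 1/r) · n^2/2. For r = 6, n = 399: the density bound is (5/6) · 159201/2 = 265335/4 ≈ 66333.75. The integer-valued extremum is e(T(399, 6)) = 66333, which is strictly less than the density bound 265335/4 since 6 ∤ 399 (the parts of T(399, 6) cannot all be equal).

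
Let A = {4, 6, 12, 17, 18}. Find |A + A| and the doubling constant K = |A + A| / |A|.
K = |A + A| / |A| = 14/5

Enumerate A + A = {a + b : a, b ∈ A}. With |A| = 5, there are |A|^2 = 25 ordered sum pairs; collecting distinct values, A + A = {8, 10, 12, 16, 18, 21, 22, 23, 24, 29, 30, 34, 35, 36}, so |A + A| = 14. Thus K = 14/5. For comparison, the minimum possible |A + A| over all 5-element sets is 2·5 − 1 = 9 (so min K = 9/5), attained only by arithmetic progressions.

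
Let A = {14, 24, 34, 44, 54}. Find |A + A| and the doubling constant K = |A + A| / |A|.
K = |A + A| / |A| = 9/5

Enumerate A + A = {a + b : a, b ∈ A}. With |A| = 5, there are |A|^2 = 25 ordered sum pairs; collecting distinct values, A + A = {28, 38, 48, 58, 68, 78, 88, 98, 108}, so |A + A| = 9. Thus K = 9/5. Here |A + A| = 2|A| − 1 = 9, the minimum possible — so K = 9/5 is minimal, which holds iff A is an arithmetic progression.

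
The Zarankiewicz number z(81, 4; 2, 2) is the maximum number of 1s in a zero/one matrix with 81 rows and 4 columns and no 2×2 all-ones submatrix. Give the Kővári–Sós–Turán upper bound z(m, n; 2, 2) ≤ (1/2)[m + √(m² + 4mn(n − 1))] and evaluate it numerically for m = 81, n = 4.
z(81, 4; 2, 2) ≤ (1/2)[81 + √(81² + 4·81·4·3)] = (1/2)[81 + √10449] = 91.6102

Kővári–Sós–Turán: let r_1, ..., r_81 be the row sums and z = Σ r_i the total number of 1s. Each pair of columns can share at most one row with both entries 1 (else a 2×2 all-ones block appears), so Σ_i C(r_i, 2) ≤ C(4, 2) = 6. By convexity Σ_i C(r_i, 2) ≥ 81·C(z/81, 2) = z(z − 81)/(2·81), giving z² − 81z − 81·4·3 ≤ 0 and hence z ≤ (1/2)[81 + √(6561 + 4·972)] = (1/2)[81 + √10449] ≈ (1/2)(81 + 102.2204) = 91.6102.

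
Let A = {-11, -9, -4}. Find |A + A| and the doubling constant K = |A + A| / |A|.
K = |A + A| / |A| = 6/3 = 2

Enumerate A + A = {a + b : a, b ∈ A}. With |A| = 3, there are |A|^2 = 9 ordered sum pairs; collecting distinct values, A + A = {-22, -20, -18, -15, -13, -8}, so |A + A| = 6. Thus K = 6/3 = 2. For comparison, the minimum possible |A + A| over all 3-element sets is 2·3 − 1 = 5 (so min K = 5/3), attained only by arithmetic progressions.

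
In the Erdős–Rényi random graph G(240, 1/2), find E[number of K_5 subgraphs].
E[# K_5] = C(240, 5) · (1/2)^C(5, 2) = 6363048048 / 2^10 = 397690503/64 = 6213914.109375

For each 5-subset S of vertices (there are C(240, 5) = 6363048048 such S), let X_S = 1 if S induces a K_5 (all C(5, 2) = 10 edges present). Then P(X_S = 1) = (1/2)^10 = 1/1024. By linearity of expectation, E[# K_5] = C(240, 5) · (1/2)^10 = 6363048048 / 1024 = 397690503/64 = 6213914.109375.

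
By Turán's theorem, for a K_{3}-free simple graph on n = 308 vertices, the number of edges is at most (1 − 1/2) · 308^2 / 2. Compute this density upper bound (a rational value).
Turán density bound = (1/2) · 308^2/2 = 23716

Turán's theorem: ex(n, K_{r+1}) is achieved by the complete r-partite Turán graph T(n, r) with parts as balanced as possible, and is at most (1 − 1/r) · n^2/2. For r = 2, n = 308: the density bound is (1/2) · 94864/2 = 23716. Since 2 ∣ 308, the Turán graph T(308, 2) has parts of equal size 154, and its edge count e(T(308, 2)) = 23716 attains the density bound exactly.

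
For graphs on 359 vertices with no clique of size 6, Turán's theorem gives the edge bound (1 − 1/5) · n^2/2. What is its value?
Turán density bound = (4/5) · 359^2/2 = 257762/5 ≈ 51552.4

Turán's theorem: ex(n, K_{r+1}) is achieved by the complete r-partite Turán graph T(n, r) with parts as balanced as possible, and is at most (1 − 1/r) · n^2/2. For r = 5, n = 359: the density bound is (4/5) · 128881/2 = 257762/5 ≈ 51552.4. The integer-valued extremum is e(T(359, 5)) = 51552, which is strictly less than the density bound 257762/5 since 5 ∤ 359 (the parts of T(359, 5) cannot all be equal).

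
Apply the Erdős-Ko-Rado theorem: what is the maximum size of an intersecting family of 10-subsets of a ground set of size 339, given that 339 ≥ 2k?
max |F| = C(338, 9) = 142507712969075740

Erdős-Ko-Rado (1961): when n ≥ 2k, max |F| = C(n−1, k−1). The bound is attained by the star {A : i ∈ A} for any fixed i ∈ [n]. Here C(339−1, 10−1) = C(338, 9) = 142507712969075740.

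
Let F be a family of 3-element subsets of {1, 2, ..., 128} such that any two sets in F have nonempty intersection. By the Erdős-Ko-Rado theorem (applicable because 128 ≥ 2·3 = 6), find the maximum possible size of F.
max |F| = C(127, 2) = 8001

Erdős-Ko-Rado (1961): when n ≥ 2k, max |F| = C(n−1, k−1). The bound is attained by the star {A : i ∈ A} for any fixed i ∈ [n]. Here C(128−1, 3−1) = C(127, 2) = 8001.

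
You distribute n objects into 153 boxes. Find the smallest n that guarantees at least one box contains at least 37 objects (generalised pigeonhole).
n = (37 − 1)·153 + 1 = 5509

By the generalised pigeonhole principle, to guarantee some box contains ≥ r objects we need more than (r − 1) · k objects total. Threshold: n = (r − 1) · k + 1. With r = 37 and k = 153: n = 36 · 153 + 1 = 5508 + 1 = 5509. For n = 5508 = 36 · 153, we can put exactly 36 objects in every box, avoiding 37 in any single one — so 5509 is tight.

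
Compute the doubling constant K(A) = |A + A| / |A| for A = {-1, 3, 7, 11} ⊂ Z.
K = |A + A| / |A| = 7/4

Enumerate A + A = {a + b : a, b ∈ A}. With |A| = 4, there are |A|^2 = 16 ordered sum pairs; collecting distinct values, A + A = {-2, 2, 6, 10, 14, 18, 22}, so |A + A| = 7. Thus K = 7/4. Here |A + A| = 2|A| − 1 = 7, the minimum possible — so K = 7/4 is minimal, which holds iff A is an arithmetic progression.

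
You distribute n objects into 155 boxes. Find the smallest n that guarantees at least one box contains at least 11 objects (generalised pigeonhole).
n = (11 − 1)·155 + 1 = 1551

By the generalised pigeonhole principle, to guarantee some box contains ≥ r objects we need more than (r − 1) · k objects total. Threshold: n = (r − 1) · k + 1. With r = 11 and k = 155: n = 10 · 155 + 1 = 1550 + 1 = 1551. For n = 1550 = 10 · 155, we can put exactly 10 objects in every box, avoiding 11 in any single one — so 1551 is tight.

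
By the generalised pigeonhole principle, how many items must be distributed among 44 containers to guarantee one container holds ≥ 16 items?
n = (16 − 1)·44 + 1 = 661

By the generalised pigeonhole principle, to guarantee some box contains ≥ r objects we need more than (r − 1) · k objects total. Threshold: n = (r − 1) · k + 1. With r = 16 and k = 44: n = 15 · 44 + 1 = 660 + 1 = 661. For n = 660 = 15 · 44, we can put exactly 15 objects in every box, avoiding 16 in any single one — so 661 is tight.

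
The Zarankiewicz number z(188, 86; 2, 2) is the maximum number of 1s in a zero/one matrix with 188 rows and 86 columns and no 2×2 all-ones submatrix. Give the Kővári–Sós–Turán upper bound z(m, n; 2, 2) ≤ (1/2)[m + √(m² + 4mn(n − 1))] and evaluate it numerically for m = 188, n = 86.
z(188, 86; 2, 2) ≤ (1/2)[188 + √(188² + 4·188·86·85)] = (1/2)[188 + √5532464] = 1270.0595

Kővári–Sós–Turán: let r_1, ..., r_188 be the row sums and z = Σ r_i the total number of 1s. Each pair of columns can share at most one row with both entries 1 (else a 2×2 all-ones block appears), so Σ_i C(r_i, 2) ≤ C(86, 2) = 3655. By convexity Σ_i C(r_i, 2) ≥ 188·C(z/188, 2) = z(z − 188)/(2·188), giving z² − 188z − 188·86·85 ≤ 0 and hence z ≤ (1/2)[188 + √(35344 + 4·1374280)] = (1/2)[188 + √5532464] ≈ (1/2)(188 + 2352.119) = 1270.0595.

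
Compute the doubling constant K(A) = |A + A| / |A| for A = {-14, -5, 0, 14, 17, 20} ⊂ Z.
K = |A + A| / |A| = 19/6

Enumerate A + A = {a + b : a, b ∈ A}. With |A| = 6, there are |A|^2 = 36 ordered sum pairs; collecting distinct values, A + A = {-28, -19, -14, -10, -5, 0, 3, 6, 9, 12, 14, 15, 17, 20, 28, 31, 34, 37, 40}, so |A + A| = 19. Thus K = 19/6. For comparison, the minimum possible |A + A| over all 6-element sets is 2·6 − 1 = 11 (so min K = 11/6), attained only by arithmetic progressions.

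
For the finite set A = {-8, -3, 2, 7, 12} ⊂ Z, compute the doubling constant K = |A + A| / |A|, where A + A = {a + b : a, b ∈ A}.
K = |A + A| / |A| = 9/5

Enumerate A + A = {a + b : a, b ∈ A}. With |A| = 5, there are |A|^2 = 25 ordered sum pairs; collecting distinct values, A + A = {-16, -11, -6, -1, 4, 9, 14, 19, 24}, so |A + A| = 9. Thus K = 9/5. Here |A + A| = 2|A| − 1 = 9, the minimum possible — so K = 9/5 is minimal, which holds iff A is an arithmetic progression.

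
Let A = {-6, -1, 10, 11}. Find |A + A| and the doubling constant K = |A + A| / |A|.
K = |A + A| / |A| = 10/4 = 5/2

Enumerate A + A = {a + b : a, b ∈ A}. With |A| = 4, there are |A|^2 = 16 ordered sum pairs; collecting distinct values, A + A = {-12, -7, -2, 4, 5, 9, 10, 20, 21, 22}, so |A + A| = 10. Thus K = 10/4 = 5/2. For comparison, the minimum possible |A + A| over all 4-element sets is 2·4 − 1 = 7 (so min K = 7/4), attained only by arithmetic progressions.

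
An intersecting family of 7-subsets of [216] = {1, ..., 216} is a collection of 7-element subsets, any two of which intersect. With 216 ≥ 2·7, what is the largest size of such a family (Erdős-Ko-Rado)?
max |F| = C(215, 6) = 127860662755

Erdős-Ko-Rado (1961): when n ≥ 2k, max |F| = C(n−1, k−1). The bound is attained by the star {A : i ∈ A} for any fixed i ∈ [n]. Here C(216−1, 7−1) = C(215, 6) = 127860662755.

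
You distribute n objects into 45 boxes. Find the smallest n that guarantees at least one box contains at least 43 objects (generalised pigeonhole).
n = (43 − 1)·45 + 1 = 1891

By the generalised pigeonhole principle, to guarantee some box contains ≥ r objects we need more than (r − 1) · k objects total. Threshold: n = (r − 1) · k + 1. With r = 43 and k = 45: n = 42 · 45 + 1 = 1890 + 1 = 1891. For n = 1890 = 42 · 45, we can put exactly 42 objects in every box, avoiding 43 in any single one — so 1891 is tight.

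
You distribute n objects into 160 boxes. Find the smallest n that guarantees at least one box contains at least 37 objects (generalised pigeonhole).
n = (37 − 1)·160 + 1 = 5761

By the generalised pigeonhole principle, to guarantee some box contains ≥ r objects we need more than (r − 1) · k objects total. Threshold: n = (r − 1) · k + 1. With r = 37 and k = 160: n = 36 · 160 + 1 = 5760 + 1 = 5761. For n = 5760 = 36 · 160, we can put exactly 36 objects in every box, avoiding 37 in any single one — so 5761 is tight.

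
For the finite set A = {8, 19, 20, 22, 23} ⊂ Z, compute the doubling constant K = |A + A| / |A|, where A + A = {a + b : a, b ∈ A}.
K = |A + A| / |A| = 14/5

Enumerate A + A = {a + b : a, b ∈ A}. With |A| = 5, there are |A|^2 = 25 ordered sum pairs; collecting distinct values, A + A = {16, 27, 28, 30, 31, 38, 39, 40, 41, 42, 43, 44, 45, 46}, so |A + A| = 14. Thus K = 14/5. For comparison, the minimum possible |A + A| over all 5-element sets is 2·5 − 1 = 9 (so min K = 9/5), attained only by arithmetic progressions.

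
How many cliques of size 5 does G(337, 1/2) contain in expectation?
E[# K_5] = C(337, 5) · (1/2)^C(5, 2) = 35157941532 / 2^10 = 8789485383/256 ≈ 34333927.277344

For each 5-subset S of vertices (there are C(337, 5) = 35157941532 such S), let X_S = 1 if S induces a K_5 (all C(5, 2) = 10 edges present). Then P(X_S = 1) = (1/2)^10 = 1/1024. By linearity of expectation, E[# K_5] = C(337, 5) · (1/2)^10 = 35157941532 / 1024 = 8789485383/256 ≈ 34333927.277344.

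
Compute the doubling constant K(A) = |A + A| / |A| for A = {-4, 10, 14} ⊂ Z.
K = |A + A| / |A| = 6/3 = 2

Enumerate A + A = {a + b : a, b ∈ A}. With |A| = 3, there are |A|^2 = 9 ordered sum pairs; collecting distinct values, A + A = {-8, 6, 10, 20, 24, 28}, so |A + A| = 6. Thus K = 6/3 = 2. For comparison, the minimum possible |A + A| over all 3-element sets is 2·3 − 1 = 5 (so min K = 5/3), attained only by arithmetic progressions.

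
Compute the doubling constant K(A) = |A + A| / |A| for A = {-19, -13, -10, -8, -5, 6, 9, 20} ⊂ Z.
K = |A + A| / |A| = 28/8 = 7/2

Enumerate A + A = {a + b : a, b ∈ A}. With |A| = 8, there are |A|^2 = 64 ordered sum pairs; collecting distinct values, A + A = {-38, -32, -29, -27, -26, -24, -23, -21, -20, -18, -16, -15, -13, -10, -7, -4, -2, -1, 1, 4, 7, 10, 12, 15, 18, 26, 29, 40}, so |A + A| = 28. Thus K = 28/8 = 7/2. For comparison, the minimum possible |A + A| over all 8-element sets is 2·8 − 1 = 15 (so min K = 15/8), attained only by arithmetic progressions.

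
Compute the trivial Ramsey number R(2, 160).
R(2, 160) = 160

R(2, k) = k for all k ≥ 2: in a 2-colouring of K_k, either some edge is red (a red K_2) or all edges are blue (a blue K_k). And K_{159} coloured all-blue has no blue K_160, so R(2, 160) > 159. Hence R(2, 160) = 160.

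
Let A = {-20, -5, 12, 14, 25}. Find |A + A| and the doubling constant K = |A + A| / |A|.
K = |A + A| / |A| = 15/5 = 3

Enumerate A + A = {a + b : a, b ∈ A}. With |A| = 5, there are |A|^2 = 25 ordered sum pairs; collecting distinct values, A + A = {-40, -25, -10, -8, -6, 5, 7, 9, 20, 24, 26, 28, 37, 39, 50}, so |A + A| = 15. Thus K = 15/5 = 3. For comparison, the minimum possible |A + A| over all 5-element sets is 2·5 − 1 = 9 (so min K = 9/5), attained only by arithmetic progressions.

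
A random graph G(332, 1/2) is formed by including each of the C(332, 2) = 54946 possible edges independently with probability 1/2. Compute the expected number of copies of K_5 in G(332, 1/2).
E[# K_5] = C(332, 5) · (1/2)^C(5, 2) = 32611330136 / 2^10 = 4076416267/128 = 31847002.0859375

For each 5-subset S of vertices (there are C(332, 5) = 32611330136 such S), let X_S = 1 if S induces a K_5 (all C(5, 2) = 10 edges present). Then P(X_S = 1) = (1/2)^10 = 1/1024. By linearity of expectation, E[# K_5] = C(332, 5) · (1/2)^10 = 32611330136 / 1024 = 4076416267/128 = 31847002.0859375.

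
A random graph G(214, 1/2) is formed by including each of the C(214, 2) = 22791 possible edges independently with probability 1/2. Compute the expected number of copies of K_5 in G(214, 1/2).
E[# K_5] = C(214, 5) · (1/2)^C(5, 2) = 3568204542 / 2^10 = 1784102271/512 ≈ 3484574.748047

For each 5-subset S of vertices (there are C(214, 5) = 3568204542 such S), let X_S = 1 if S induces a K_5 (all C(5, 2) = 10 edges present). Then P(X_S = 1) = (1/2)^10 = 1/1024. By linearity of expectation, E[# K_5] = C(214, 5) · (1/2)^10 = 3568204542 / 1024 = 1784102271/512 ≈ 3484574.748047.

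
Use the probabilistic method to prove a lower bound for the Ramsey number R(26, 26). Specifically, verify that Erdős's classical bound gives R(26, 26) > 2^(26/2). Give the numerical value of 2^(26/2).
2^(26/2) = 8192; so R(26, 26) > 8192

Colour each edge of K_n uniformly at random with red/blue. The expected number of monochromatic K_26 is C(n, 26) · 2 · 2^(−C(26,2)). If C(n, 26) · 2^(1 − C(26,2)) < 1, then with positive probability no monochromatic K_26 exists, so R(26, 26) > n. The standard estimate C(n, 26) ≤ n^26/26! shows this inequality holds whenever n ≤ 2^(26/2) (since 26! · 2^(C(26,2) − 1) > 2^(26^2/2) ≥ n^26). Hence R(26, 26) > 2^(26/2) = 8192.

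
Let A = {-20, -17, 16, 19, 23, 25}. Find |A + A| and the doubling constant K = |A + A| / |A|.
K = |A + A| / |A| = 20/6 = 10/3

Enumerate A + A = {a + b : a, b ∈ A}. With |A| = 6, there are |A|^2 = 36 ordered sum pairs; collecting distinct values, A + A = {-40, -37, -34, -4, -1, 2, 3, 5, 6, 8, 32, 35, 38, 39, 41, 42, 44, 46, 48, 50}, so |A + A| = 20. Thus K = 20/6 = 10/3. For comparison, the minimum possible |A + A| over all 6-element sets is 2·6 − 1 = 11 (so min K = 11/6), attained only by arithmetic progressions.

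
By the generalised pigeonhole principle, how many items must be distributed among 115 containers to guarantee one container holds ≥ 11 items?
n = (11 − 1)·115 + 1 = 1151

By the generalised pigeonhole principle, to guarantee some box contains ≥ r objects we need more than (r − 1) · k objects total. Threshold: n = (r − 1) · k + 1. With r = 11 and k = 115: n = 10 · 115 + 1 = 1150 + 1 = 1151. For n = 1150 = 10 · 115, we can put exactly 10 objects in every box, avoiding 11 in any single one — so 1151 is tight.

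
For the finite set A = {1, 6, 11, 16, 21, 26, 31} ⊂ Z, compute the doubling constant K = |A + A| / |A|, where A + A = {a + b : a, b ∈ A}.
K = |A + A| / |A| = 13/7

Enumerate A + A = {a + b : a, b ∈ A}. With |A| = 7, there are |A|^2 = 49 ordered sum pairs; collecting distinct values, A + A = {2, 7, 12, 17, 22, 27, 32, 37, 42, 47, 52, 57, 62}, so |A + A| = 13. Thus K = 13/7. Here |A + A| = 2|A| − 1 = 13, the minimum possible — so K = 13/7 is minimal, which holds iff A is an arithmetic progression.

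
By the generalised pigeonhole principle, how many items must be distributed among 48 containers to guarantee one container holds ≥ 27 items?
n = (27 − 1)·48 + 1 = 1249

By the generalised pigeonhole principle, to guarantee some box contains ≥ r objects we need more than (r − 1) · k objects total. Threshold: n = (r − 1) · k + 1. With r = 27 and k = 48: n = 26 · 48 + 1 = 1248 + 1 = 1249. For n = 1248 = 26 · 48, we can put exactly 26 objects in every box, avoiding 27 in any single one — so 1249 is tight.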